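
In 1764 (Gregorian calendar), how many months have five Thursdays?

A month of length L has five Thursdays iff its first Thursday is on day ≤ L−28 (so day 1–3 in a 31-day month, 1–2 in a 30-day month, day 1 in a leap February).
Checking each month of 1764: Jan starts Sun (31d); Feb starts Wed (29d); Mar starts Thu (31d) ✓; Apr starts Sun (30d); May starts Tue (31d) ✓; Jun starts Fri (30d); Jul starts Sun (31d); Aug starts Wed (31d) ✓; Sep starts Sat (30d); Oct starts Mon (31d); Nov starts Thu (30d) ✓; Dec starts Sat (31d).
Five-Thursday months: March, May, August, November → 4.

4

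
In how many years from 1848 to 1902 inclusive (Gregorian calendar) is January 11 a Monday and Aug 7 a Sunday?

Check each year's weekday for January 11 and Aug 7:
  1848: Tue/Mon  1849: Thu/Tue  1850: Fri/Wed  1851: Sat/Thu  1852: Sun/Sat  1853: Tue/Sun  1854: Wed/Mon  1855: Thu/Tue  1856: Fri/Thu  1857: Sun/Fri  1858: Mon/Sat  1859: Tue/Sun  1860: Wed/Tue  1861: Fri/Wed  …(27 more)…  1889: Fri/Wed  1890: Sat/Thu  1891: Sun/Fri  1892: Mon/Sun ✓  1893: Wed/Mon  1894: Thu/Tue  1895: Fri/Wed  1896: Sat/Fri  1897: Mon/Sat  1898: Tue/Sun  1899: Wed/Mon  1900: Thu/Tue  1901: Fri/Wed  1902: Sat/Thu
Both conditions hold in: 1864, 1892 — 2.

2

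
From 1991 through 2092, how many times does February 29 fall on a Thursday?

4

Leap years in 1991–2092: 26 of them.
Feb 29 weekday advances by 5 (mod 7) from one leap year to the next four years later (or differs when a century non-leap intervenes).
Leap-day weekdays: 1992:Sat 1996:Thu✓ 2000:Tue 2004:Sun 2008:Fri 2012:Wed 2016:Mon 2020:Sat 2024:Thu✓ 2028:Tue 2032:Sun 2036:Fri 2040:Wed 2044:Mon 2048:Sat 2052:Thu✓ 2056:Tue 2060:Sun 2064:Fri 2068:Wed 2072:Mon 2076:Sat 2080:Thu✓ 2084:Tue 2088:Sun 2092:Fri
Thursday: 1996, 2024, 2052, 2080 → 4.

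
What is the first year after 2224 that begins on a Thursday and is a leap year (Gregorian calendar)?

Jan 1 advances by 2 weekdays after a leap year and by 1 after a common year.
2224: Jan 1 is Thursday (leap).
2225: Saturday
2226: Sunday
2227: Monday
2228: Tuesday (leap)
2229: Thursday
2230: Friday
2231: Saturday
2232: Sunday (leap)
2233: Tuesday
2234: Wednesday
2235: Thursday
2236: Friday (leap)
2237: Sunday
2238: Monday
2239: Tuesday
2240: Wednesday (leap)
2241: Friday
2242: Saturday
2243: Sunday
2244: Monday (leap)
2245: Wednesday
2246: Thursday
2247: Friday
2248: Saturday (leap)
2249: Monday
2250: Tuesday
2251: Wednesday
2252: Thursday (leap)
2252 begins on a Thursday and is a leap year.

2252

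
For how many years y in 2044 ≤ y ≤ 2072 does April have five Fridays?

9

April has 30 days; it has five Fridays when Friday falls among the first (month-length − 28) days — i.e. when April 1 is one of Friday/Thursday.
April 1 by year: 2044:Fri✓ 2045:Sat 2046:Sun 2047:Mon 2048:Wed 2049:Thu✓ 2050:Fri✓ 2051:Sat 2052:Mon 2053:Tue 2054:Wed 2055:Thu✓ 2056:Sat 2057:Sun 2058:Mon 2059:Tue 2060:Thu✓ 2061:Fri✓ 2062:Sat 2063:Sun 2064:Tue 2065:Wed 2066:Thu✓ 2067:Fri✓ 2068:Sun 2069:Mon 2070:Tue 2071:Wed 2072:Fri✓
Years with five Fridays: 2044, 2049, 2050, 2055, 2060, 2061, 2066, 2067, 2072 → 9.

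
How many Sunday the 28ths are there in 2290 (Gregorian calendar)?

Check the 28th of each month of 2290: Jan 28: Tue, Feb 28: Fri, Mar 28: Fri, Apr 28: Mon, May 28: Wed, Jun 28: Sat, Jul 28: Mon, Aug 28: Thu, Sep 28: Sun, Oct 28: Tue, Nov 28: Fri, Dec 28: Sun.
Sunday occurs in September, December — 2 months.

2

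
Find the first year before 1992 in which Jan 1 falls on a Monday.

Jan 1 advances by 2 weekdays after a leap year and by 1 after a common year.
1992: Jan 1 is Wednesday (leap).
1991: Tuesday
1990: Monday
1990 begins on a Monday

1990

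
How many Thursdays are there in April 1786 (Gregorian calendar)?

April 1786 has 30 days and begins on Saturday.
The first Thursday is April 6.
Thursdays fall on 6, 13, 20, 27 — that's 4.

4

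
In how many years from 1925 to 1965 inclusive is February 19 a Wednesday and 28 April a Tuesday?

2

Check each year's weekday for February 19 and 28 April:
  1925: Thu/Tue  1926: Fri/Wed  1927: Sat/Thu  1928: Sun/Sat  1929: Tue/Sun  1930: Wed/Mon  1931: Thu/Tue  1932: Fri/Thu  1933: Sun/Fri  1934: Mon/Sat  1935: Tue/Sun  1936: Wed/Tue ✓  1937: Fri/Wed  1938: Sat/Thu  …(13 more)…  1952: Tue/Mon  1953: Thu/Tue  1954: Fri/Wed  1955: Sat/Thu  1956: Sun/Sat  1957: Tue/Sun  1958: Wed/Mon  1959: Thu/Tue  1960: Fri/Thu  1961: Sun/Fri  1962: Mon/Sat  1963: Tue/Sun  1964: Wed/Tue ✓  1965: Fri/Wed
Both conditions hold in: 1936, 1964 — 2.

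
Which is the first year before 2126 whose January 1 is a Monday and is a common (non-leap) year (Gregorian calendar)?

2125

Jan 1 advances by 2 weekdays after a leap year and by 1 after a common year.
2126: Jan 1 is Tuesday.
2125: Monday
2125 begins on a Monday and is a common year.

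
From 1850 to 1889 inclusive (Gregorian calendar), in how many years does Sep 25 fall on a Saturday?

Track Sep 25's weekday year by year (advancing +1, or +2 across a Feb 29):
  1850: Wed  1851: Thu (+1)  1852: Sat (+2) ✓  1853: Sun (+1)  1854: Mon (+1)
  1855: Tue (+1)  1856: Thu (+2)  1857: Fri (+1)  1858: Sat (+1) ✓  1859: Sun (+1)
  1860: Tue (+2)  1861: Wed (+1)  1862: Thu (+1)  1863: Fri (+1)  … (12 more years) …
  1876: Mon (+2)  1877: Tue (+1)  1878: Wed (+1)  1879: Thu (+1)  1880: Sat (+2) ✓
  1881: Sun (+1)  1882: Mon (+1)  1883: Tue (+1)  1884: Thu (+2)  1885: Fri (+1)
  1886: Sat (+1) ✓  1887: Sun (+1)  1888: Tue (+2)  1889: Wed (+1)
Saturday years: 1852, 1858, 1869, 1875, 1880, 1886 — 6 in total.

6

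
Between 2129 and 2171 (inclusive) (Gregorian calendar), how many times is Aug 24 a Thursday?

Track Aug 24's weekday year by year (advancing +1, or +2 across a Feb 29):
  2129: Wed  2130: Thu (+1) ✓  2131: Fri (+1)  2132: Sun (+2)  2133: Mon (+1)
  2134: Tue (+1)  2135: Wed (+1)  2136: Fri (+2)  2137: Sat (+1)  2138: Sun (+1)
  2139: Mon (+1)  2140: Wed (+2)  2141: Thu (+1) ✓  2142: Fri (+1)  … (15 more years) …
  2158: Thu (+1) ✓  2159: Fri (+1)  2160: Sun (+2)  2161: Mon (+1)  2162: Tue (+1)
  2163: Wed (+1)  2164: Fri (+2)  2165: Sat (+1)  2166: Sun (+1)  2167: Mon (+1)
  2168: Wed (+2)  2169: Thu (+1) ✓  2170: Fri (+1)  2171: Sat (+1)
Thursday years: 2130, 2141, 2147, 2152, 2158, 2169 — 6 in total.

6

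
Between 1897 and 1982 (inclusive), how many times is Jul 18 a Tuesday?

Track Jul 18's weekday year by year (advancing +1, or +2 across a Feb 29):
  1897: Sun  1898: Mon (+1)  1899: Tue (+1) ✓  1900: Wed (+1)  1901: Thu (+1)
  1902: Fri (+1)  1903: Sat (+1)  1904: Mon (+2)  1905: Tue (+1) ✓  1906: Wed (+1)
  1907: Thu (+1)  1908: Sat (+2)  1909: Sun (+1)  1910: Mon (+1)  … (58 more years) …
  1969: Fri (+1)  1970: Sat (+1)  1971: Sun (+1)  1972: Tue (+2) ✓  1973: Wed (+1)
  1974: Thu (+1)  1975: Fri (+1)  1976: Sun (+2)  1977: Mon (+1)  1978: Tue (+1) ✓
  1979: Wed (+1)  1980: Fri (+2)  1981: Sat (+1)  1982: Sun (+1)
Tuesday years: 1899, 1905, 1911, 1916, 1922, 1933, 1939, 1944, 1950, 1961, 1967, 1972, 1978 — 13 in total.

13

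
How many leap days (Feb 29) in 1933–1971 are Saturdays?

Leap years in 1933–1971: 9 of them.
Feb 29 weekday advances by 5 (mod 7) from one leap year to the next four years later (or differs when a century non-leap intervenes).
Leap-day weekdays: 1936:Sat✓ 1940:Thu 1944:Tue 1948:Sun 1952:Fri 1956:Wed 1960:Mon 1964:Sat✓ 1968:Thu
Saturday: 1936, 1964 → 2.

2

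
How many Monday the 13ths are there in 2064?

1

Check the 13th of each month of 2064: Jan 13: Sun, Feb 13: Wed, Mar 13: Thu, Apr 13: Sun, May 13: Tue, Jun 13: Fri, Jul 13: Sun, Aug 13: Wed, Sep 13: Sat, Oct 13: Mon, Nov 13: Thu, Dec 13: Sat.
Monday occurs in October — 1 month.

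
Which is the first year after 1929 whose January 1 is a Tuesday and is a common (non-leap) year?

Jan 1 advances by 2 weekdays after a leap year and by 1 after a common year.
1929: Jan 1 is Tuesday.
1930: Wednesday
1931: Thursday
1932: Friday (leap)
1933: Sunday
1934: Monday
1935: Tuesday
1935 begins on a Tuesday and is a common year.

1935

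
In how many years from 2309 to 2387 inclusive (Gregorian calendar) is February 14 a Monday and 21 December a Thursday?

3

Check each year's weekday for February 14 and 21 December:
  2309: Sun/Tue  2310: Mon/Wed  2311: Tue/Thu  2312: Wed/Sat  2313: Fri/Sun  2314: Sat/Mon  2315: Sun/Tue  2316: Mon/Thu ✓  2317: Wed/Fri  2318: Thu/Sat  2319: Fri/Sun  2320: Sat/Tue  2321: Mon/Wed  2322: Tue/Thu  …(51 more)…  2374: Thu/Sat  2375: Fri/Sun  2376: Sat/Tue  2377: Mon/Wed  2378: Tue/Thu  2379: Wed/Fri  2380: Thu/Sun  2381: Sat/Mon  2382: Sun/Tue  2383: Mon/Wed  2384: Tue/Fri  2385: Thu/Sat  2386: Fri/Sun  2387: Sat/Mon
Both conditions hold in: 2316, 2344, 2372 — 3.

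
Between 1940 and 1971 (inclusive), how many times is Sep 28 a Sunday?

Track Sep 28's weekday year by year (advancing +1, or +2 across a Feb 29):
  1940: Sat  1941: Sun (+1) ✓  1942: Mon (+1)  1943: Tue (+1)  1944: Thu (+2)
  1945: Fri (+1)  1946: Sat (+1)  1947: Sun (+1) ✓  1948: Tue (+2)  1949: Wed (+1)
  1950: Thu (+1)  1951: Fri (+1)  1952: Sun (+2) ✓  1953: Mon (+1)  … (4 more years) …
  1958: Sun (+1) ✓  1959: Mon (+1)  1960: Wed (+2)  1961: Thu (+1)  1962: Fri (+1)
  1963: Sat (+1)  1964: Mon (+2)  1965: Tue (+1)  1966: Wed (+1)  1967: Thu (+1)
  1968: Sat (+2)  1969: Sun (+1) ✓  1970: Mon (+1)  1971: Tue (+1)
Sunday years: 1941, 1947, 1952, 1958, 1969 — 5 in total.

5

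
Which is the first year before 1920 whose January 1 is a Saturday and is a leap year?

1916

Jan 1 advances by 2 weekdays after a leap year and by 1 after a common year.
1920: Jan 1 is Thursday (leap).
1919: Wednesday
1918: Tuesday
1917: Monday
1916: Saturday (leap)
1916 begins on a Saturday and is a leap year.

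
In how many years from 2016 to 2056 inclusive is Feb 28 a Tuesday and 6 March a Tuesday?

1

Check each year's weekday for Feb 28 and 6 March:
  2016: Sun/Sun  2017: Tue/Mon  2018: Wed/Tue  2019: Thu/Wed  2020: Fri/Fri  2021: Sun/Sat  2022: Mon/Sun  2023: Tue/Mon  2024: Wed/Wed  2025: Fri/Thu  2026: Sat/Fri  2027: Sun/Sat  2028: Mon/Mon  2029: Wed/Tue  …(13 more)…  2043: Sat/Fri  2044: Sun/Sun  2045: Tue/Mon  2046: Wed/Tue  2047: Thu/Wed  2048: Fri/Fri  2049: Sun/Sat  2050: Mon/Sun  2051: Tue/Mon  2052: Wed/Wed  2053: Fri/Thu  2054: Sat/Fri  2055: Sun/Sat  2056: Mon/Mon
Both conditions hold in: 2040 — 1.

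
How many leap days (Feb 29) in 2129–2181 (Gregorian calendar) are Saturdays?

2

Leap years in 2129–2181: 13 of them.
Feb 29 weekday advances by 5 (mod 7) from one leap year to the next four years later (or differs when a century non-leap intervenes).
Leap-day weekdays: 2132:Fri 2136:Wed 2140:Mon 2144:Sat✓ 2148:Thu 2152:Tue 2156:Sun 2160:Fri 2164:Wed 2168:Mon 2172:Sat✓ 2176:Thu 2180:Tue
Saturday: 2144, 2172 → 2.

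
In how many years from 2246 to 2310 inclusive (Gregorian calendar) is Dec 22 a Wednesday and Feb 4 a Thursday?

Check each year's weekday for Dec 22 and Feb 4:
  2246: Tue/Wed  2247: Wed/Thu ✓  2248: Fri/Fri  2249: Sat/Sun  2250: Sun/Mon  2251: Mon/Tue  2252: Wed/Wed  2253: Thu/Fri  2254: Fri/Sat  2255: Sat/Sun  2256: Mon/Mon  2257: Tue/Wed  2258: Wed/Thu ✓  2259: Thu/Fri  …(37 more)…  2297: Wed/Thu ✓  2298: Thu/Fri  2299: Fri/Sat  2300: Sat/Sun  2301: Sun/Mon  2302: Mon/Tue  2303: Tue/Wed  2304: Thu/Thu  2305: Fri/Sat  2306: Sat/Sun  2307: Sun/Mon  2308: Tue/Tue  2309: Wed/Thu ✓  2310: Thu/Fri
Both conditions hold in: 2247, 2258, 2269, 2275, 2286, 2297, 2309 — 7.

7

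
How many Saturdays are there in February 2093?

4

February 2093 has 28 days and begins on Sunday.
The first Saturday is February 7.
Saturdays fall on 7, 14, 21, 28 — that's 4.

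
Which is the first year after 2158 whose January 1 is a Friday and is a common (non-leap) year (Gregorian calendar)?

2162

Jan 1 advances by 2 weekdays after a leap year and by 1 after a common year.
2158: Jan 1 is Sunday.
2159: Monday
2160: Tuesday (leap)
2161: Thursday
2162: Friday
2162 begins on a Friday and is a common year.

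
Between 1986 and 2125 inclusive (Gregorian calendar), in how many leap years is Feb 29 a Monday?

5

Leap years in 1986–2125: 34 of them.
Feb 29 weekday advances by 5 (mod 7) from one leap year to the next four years later (or differs when a century non-leap intervenes).
Leap-day weekdays: 1988:Mon✓ 1992:Sat 1996:Thu 2000:Tue 2004:Sun 2008:Fri 2012:Wed 2016:Mon✓ 2020:Sat 2024:Thu 2028:Tue 2032:Sun 2036:Fri …(8 more)… 2072:Mon✓ 2076:Sat 2080:Thu 2084:Tue 2088:Sun 2092:Fri 2096:Wed 2104:Fri 2108:Wed 2112:Mon✓ 2116:Sat 2120:Thu 2124:Tue
Monday: 1988, 2016, 2044, 2072, 2112 → 5.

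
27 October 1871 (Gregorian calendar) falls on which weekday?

January 1, 1871 is a Sunday.
October 27 is day 300 of the year, i.e. 299 days after Jan 1.
299 mod 7 = 5, so advance 5 weekdays from Sunday: Friday.

Friday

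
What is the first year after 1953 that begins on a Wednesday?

1958

Jan 1 advances by 2 weekdays after a leap year and by 1 after a common year.
1953: Jan 1 is Thursday.
1954: Friday
1955: Saturday
1956: Sunday (leap)
1957: Tuesday
1958: Wednesday
1958 begins on a Wednesday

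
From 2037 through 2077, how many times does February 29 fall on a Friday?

1

Leap years in 2037–2077: 10 of them.
Feb 29 weekday advances by 5 (mod 7) from one leap year to the next four years later (or differs when a century non-leap intervenes).
Leap-day weekdays: 2040:Wed 2044:Mon 2048:Sat 2052:Thu 2056:Tue 2060:Sun 2064:Fri✓ 2068:Wed 2072:Mon 2076:Sat
Friday: 2064 → 1.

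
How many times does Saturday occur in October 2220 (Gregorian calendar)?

4

October 2220 has 31 days and begins on Sunday.
The first Saturday is October 7.
Saturdays fall on 7, 14, 21, 28 — that's 4.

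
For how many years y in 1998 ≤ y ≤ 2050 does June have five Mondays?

15

June has 30 days; it has five Mondays when Monday falls among the first (month-length − 28) days — i.e. when June 1 is one of Monday/Sunday.
June 1 by year: 1998:Mon✓ 1999:Tue 2000:Thu 2001:Fri 2002:Sat 2003:Sun✓ 2004:Tue 2005:Wed 2006:Thu 2007:Fri 2008:Sun✓ 2009:Mon✓ 2010:Tue 2011:Wed 2012:Fri …(23 more)… 2036:Sun✓ 2037:Mon✓ 2038:Tue 2039:Wed 2040:Fri 2041:Sat 2042:Sun✓ 2043:Mon✓ 2044:Wed 2045:Thu 2046:Fri 2047:Sat 2048:Mon✓ 2049:Tue 2050:Wed
Years with five Mondays: 1998, 2003, 2008, 2009, 2014, 2015, 2020, 2025, 2026, 2031, 2036, 2037, 2042, 2043, 2048 → 15.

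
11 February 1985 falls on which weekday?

January 1, 1985 is a Tuesday.
February 11 is day 42 of the year, i.e. 41 days after Jan 1.
41 mod 7 = 6, so advance 6 weekdays from Tuesday: Monday.

Monday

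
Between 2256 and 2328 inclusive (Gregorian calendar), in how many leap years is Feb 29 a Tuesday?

Leap years in 2256–2328: 18 of them.
Feb 29 weekday advances by 5 (mod 7) from one leap year to the next four years later (or differs when a century non-leap intervenes).
Leap-day weekdays: 2256:Fri 2260:Wed 2264:Mon 2268:Sat 2272:Thu 2276:Tue✓ 2280:Sun 2284:Fri 2288:Wed 2292:Mon 2296:Sat 2304:Mon 2308:Sat 2312:Thu 2316:Tue✓ 2320:Sun 2324:Fri 2328:Wed
Tuesday: 2276, 2316 → 2.

2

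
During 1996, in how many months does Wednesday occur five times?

A month of length L has five Wednesdays iff its first Wednesday is on day ≤ L−28 (so day 1–3 in a 31-day month, 1–2 in a 30-day month, day 1 in a leap February).
Checking each month of 1996: Jan starts Mon (31d) ✓; Feb starts Thu (29d); Mar starts Fri (31d); Apr starts Mon (30d); May starts Wed (31d) ✓; Jun starts Sat (30d); Jul starts Mon (31d) ✓; Aug starts Thu (31d); Sep starts Sun (30d); Oct starts Tue (31d) ✓; Nov starts Fri (30d); Dec starts Sun (31d).
Five-Wednesday months: January, May, July, October → 4.

4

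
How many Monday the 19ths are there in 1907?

Check the 19th of each month of 1907: Jan 19: Sat, Feb 19: Tue, Mar 19: Tue, Apr 19: Fri, May 19: Sun, Jun 19: Wed, Jul 19: Fri, Aug 19: Mon, Sep 19: Thu, Oct 19: Sat, Nov 19: Tue, Dec 19: Thu.
Monday occurs in August — 1 month.

1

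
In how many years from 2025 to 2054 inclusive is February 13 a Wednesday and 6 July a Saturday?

3

Check each year's weekday for February 13 and 6 July:
  2025: Thu/Sun  2026: Fri/Mon  2027: Sat/Tue  2028: Sun/Thu  2029: Tue/Fri  2030: Wed/Sat ✓  2031: Thu/Sun  2032: Fri/Tue  2033: Sun/Wed  2034: Mon/Thu  2035: Tue/Fri  2036: Wed/Sun  2037: Fri/Mon  2038: Sat/Tue  2039: Sun/Wed  2040: Mon/Fri  2041: Wed/Sat ✓  2042: Thu/Sun  2043: Fri/Mon  2044: Sat/Wed  2045: Mon/Thu  2046: Tue/Fri  2047: Wed/Sat ✓  2048: Thu/Mon  2049: Sat/Tue  2050: Sun/Wed  2051: Mon/Thu  2052: Tue/Sat  2053: Thu/Sun  2054: Fri/Mon
Both conditions hold in: 2030, 2041, 2047 — 3.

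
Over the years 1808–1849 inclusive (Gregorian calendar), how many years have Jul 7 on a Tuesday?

Track Jul 7's weekday year by year (advancing +1, or +2 across a Feb 29):
  1808: Thu  1809: Fri (+1)  1810: Sat (+1)  1811: Sun (+1)  1812: Tue (+2) ✓
  1813: Wed (+1)  1814: Thu (+1)  1815: Fri (+1)  1816: Sun (+2)  1817: Mon (+1)
  1818: Tue (+1) ✓  1819: Wed (+1)  1820: Fri (+2)  1821: Sat (+1)  … (14 more years) …
  1836: Thu (+2)  1837: Fri (+1)  1838: Sat (+1)  1839: Sun (+1)  1840: Tue (+2) ✓
  1841: Wed (+1)  1842: Thu (+1)  1843: Fri (+1)  1844: Sun (+2)  1845: Mon (+1)
  1846: Tue (+1) ✓  1847: Wed (+1)  1848: Fri (+2)  1849: Sat (+1)
Tuesday years: 1812, 1818, 1829, 1835, 1840, 1846 — 6 in total.

6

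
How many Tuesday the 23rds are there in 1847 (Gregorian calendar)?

Check the 23rd of each month of 1847: Jan 23: Sat, Feb 23: Tue, Mar 23: Tue, Apr 23: Fri, May 23: Sun, Jun 23: Wed, Jul 23: Fri, Aug 23: Mon, Sep 23: Thu, Oct 23: Sat, Nov 23: Tue, Dec 23: Thu.
Tuesday occurs in February, March, November — 3 months.

3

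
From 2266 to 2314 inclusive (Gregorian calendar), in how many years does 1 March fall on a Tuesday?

7

Track 1 March's weekday year by year (advancing +1, or +2 across a Feb 29):
  2266: Thu  2267: Fri (+1)  2268: Sun (+2)  2269: Mon (+1)  2270: Tue (+1) ✓
  2271: Wed (+1)  2272: Fri (+2)  2273: Sat (+1)  2274: Sun (+1)  2275: Mon (+1)
  2276: Wed (+2)  2277: Thu (+1)  2278: Fri (+1)  2279: Sat (+1)  … (21 more years) …
  2301: Fri (+1)  2302: Sat (+1)  2303: Sun (+1)  2304: Tue (+2) ✓  2305: Wed (+1)
  2306: Thu (+1)  2307: Fri (+1)  2308: Sun (+2)  2309: Mon (+1)  2310: Tue (+1) ✓
  2311: Wed (+1)  2312: Fri (+2)  2313: Sat (+1)  2314: Sun (+1)
Tuesday years: 2270, 2281, 2287, 2292, 2298, 2304, 2310 — 7 in total.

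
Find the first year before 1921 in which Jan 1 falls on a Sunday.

1911

Jan 1 advances by 2 weekdays after a leap year and by 1 after a common year.
1921: Jan 1 is Saturday.
1920: Thursday (leap)
1919: Wednesday
1918: Tuesday
1917: Monday
1916: Saturday (leap)
1915: Friday
1914: Thursday
1913: Wednesday
1912: Monday (leap)
1911: Sunday
1911 begins on a Sunday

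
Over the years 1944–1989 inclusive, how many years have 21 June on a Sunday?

Track 21 June's weekday year by year (advancing +1, or +2 across a Feb 29):
  1944: Wed  1945: Thu (+1)  1946: Fri (+1)  1947: Sat (+1)  1948: Mon (+2)
  1949: Tue (+1)  1950: Wed (+1)  1951: Thu (+1)  1952: Sat (+2)  1953: Sun (+1) ✓
  1954: Mon (+1)  1955: Tue (+1)  1956: Thu (+2)  1957: Fri (+1)  … (18 more years) …
  1976: Mon (+2)  1977: Tue (+1)  1978: Wed (+1)  1979: Thu (+1)  1980: Sat (+2)
  1981: Sun (+1) ✓  1982: Mon (+1)  1983: Tue (+1)  1984: Thu (+2)  1985: Fri (+1)
  1986: Sat (+1)  1987: Sun (+1) ✓  1988: Tue (+2)  1989: Wed (+1)
Sunday years: 1953, 1959, 1964, 1970, 1981, 1987 — 6 in total.

6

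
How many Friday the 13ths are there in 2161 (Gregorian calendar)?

3

Check the 13th of each month of 2161: Jan 13: Tue, Feb 13: Fri, Mar 13: Fri, Apr 13: Mon, May 13: Wed, Jun 13: Sat, Jul 13: Mon, Aug 13: Thu, Sep 13: Sun, Oct 13: Tue, Nov 13: Fri, Dec 13: Sun.
Friday occurs in February, March, November — 3 months.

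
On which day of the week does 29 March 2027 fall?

January 1, 2027 is a Friday.
March 29 is day 88 of the year, i.e. 87 days after Jan 1.
87 mod 7 = 3, so advance 3 weekdays from Friday: Monday.

Monday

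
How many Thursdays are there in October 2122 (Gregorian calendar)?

5

October 2122 has 31 days and begins on Thursday.
The first Thursday is October 1.
Thursdays fall on 1, 8, 15, 22, 29 — that's 5.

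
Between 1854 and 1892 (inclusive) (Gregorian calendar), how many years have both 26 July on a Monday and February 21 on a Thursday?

0

Check each year's weekday for 26 July and February 21:
  1854: Wed/Tue  1855: Thu/Wed  1856: Sat/Thu  1857: Sun/Sat  1858: Mon/Sun  1859: Tue/Mon  1860: Thu/Tue  1861: Fri/Thu  1862: Sat/Fri  1863: Sun/Sat  1864: Tue/Sun  1865: Wed/Tue  1866: Thu/Wed  1867: Fri/Thu  …(11 more)…  1879: Sat/Fri  1880: Mon/Sat  1881: Tue/Mon  1882: Wed/Tue  1883: Thu/Wed  1884: Sat/Thu  1885: Sun/Sat  1886: Mon/Sun  1887: Tue/Mon  1888: Thu/Tue  1889: Fri/Thu  1890: Sat/Fri  1891: Sun/Sat  1892: Tue/Sun
Both conditions hold in: no year — 0.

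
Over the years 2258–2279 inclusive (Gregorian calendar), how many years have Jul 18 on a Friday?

Track Jul 18's weekday year by year (advancing +1, or +2 across a Feb 29):
  2258: Sun  2259: Mon (+1)  2260: Wed (+2)  2261: Thu (+1)  2262: Fri (+1) ✓
  2263: Sat (+1)  2264: Mon (+2)  2265: Tue (+1)  2266: Wed (+1)  2267: Thu (+1)
  2268: Sat (+2)  2269: Sun (+1)  2270: Mon (+1)  2271: Tue (+1)  2272: Thu (+2)
  2273: Fri (+1) ✓  2274: Sat (+1)  2275: Sun (+1)  2276: Tue (+2)  2277: Wed (+1)
  2278: Thu (+1)  2279: Fri (+1) ✓
Friday years: 2262, 2273, 2279 — 3 in total.

3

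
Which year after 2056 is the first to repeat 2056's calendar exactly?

2084

Two years share a calendar iff Jan 1 falls on the same weekday and both are leap or both are common. 2056: Jan 1 is Saturday, leap year.
2057: Jan 1 Monday, common
2058: Jan 1 Tuesday, common
2059: Jan 1 Wednesday, common
2060: Jan 1 Thursday, leap
2061: Jan 1 Saturday, common
2062: Jan 1 Sunday, common
2063: Jan 1 Monday, common
2064: Jan 1 Tuesday, leap
2065: Jan 1 Thursday, common
2066: Jan 1 Friday, common
2067: Jan 1 Saturday, common
2068: Jan 1 Sunday, leap
2069: Jan 1 Tuesday, common
2070: Jan 1 Wednesday, common
2071: Jan 1 Thursday, common
2072: Jan 1 Friday, leap
2073: Jan 1 Sunday, common
2074: Jan 1 Monday, common
2075: Jan 1 Tuesday, common
2076: Jan 1 Wednesday, leap
2077: Jan 1 Friday, common
2078: Jan 1 Saturday, common
2079: Jan 1 Sunday, common
2080: Jan 1 Monday, leap
2081: Jan 1 Wednesday, common
2082: Jan 1 Thursday, common
2083: Jan 1 Friday, common
2084: Jan 1 Saturday, leap
2084 matches on both conditions.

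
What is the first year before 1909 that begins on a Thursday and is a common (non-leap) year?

1903

Jan 1 advances by 2 weekdays after a leap year and by 1 after a common year.
1909: Jan 1 is Friday.
1908: Wednesday (leap)
1907: Tuesday
1906: Monday
1905: Sunday
1904: Friday (leap)
1903: Thursday
1903 begins on a Thursday and is a common year.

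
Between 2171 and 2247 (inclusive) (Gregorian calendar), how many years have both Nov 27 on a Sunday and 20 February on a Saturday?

Check each year's weekday for Nov 27 and 20 February:
  2171: Wed/Wed  2172: Fri/Thu  2173: Sat/Sat  2174: Sun/Sun  2175: Mon/Mon  2176: Wed/Tue  2177: Thu/Thu  2178: Fri/Fri  2179: Sat/Sat  2180: Mon/Sun  2181: Tue/Tue  2182: Wed/Wed  2183: Thu/Thu  2184: Sat/Fri  …(49 more)…  2234: Thu/Thu  2235: Fri/Fri  2236: Sun/Sat ✓  2237: Mon/Mon  2238: Tue/Tue  2239: Wed/Wed  2240: Fri/Thu  2241: Sat/Sat  2242: Sun/Sun  2243: Mon/Mon  2244: Wed/Tue  2245: Thu/Thu  2246: Fri/Fri  2247: Sat/Sat
Both conditions hold in: 2196, 2208, 2236 — 3.

3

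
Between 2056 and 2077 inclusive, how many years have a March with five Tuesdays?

9

March has 31 days; it has five Tuesdays when Tuesday falls among the first (month-length − 28) days — i.e. when March 1 is one of Tuesday/Monday/Sunday.
March 1 by year: 2056:Wed 2057:Thu 2058:Fri 2059:Sat 2060:Mon✓ 2061:Tue✓ 2062:Wed 2063:Thu 2064:Sat 2065:Sun✓ 2066:Mon✓ 2067:Tue✓ 2068:Thu 2069:Fri 2070:Sat 2071:Sun✓ 2072:Tue✓ 2073:Wed 2074:Thu 2075:Fri 2076:Sun✓ 2077:Mon✓
Years with five Tuesdays: 2060, 2061, 2065, 2066, 2067, 2071, 2072, 2076, 2077 → 9.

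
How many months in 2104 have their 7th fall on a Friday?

Check the 7th of each month of 2104: Jan 7: Mon, Feb 7: Thu, Mar 7: Fri, Apr 7: Mon, May 7: Wed, Jun 7: Sat, Jul 7: Mon, Aug 7: Thu, Sep 7: Sun, Oct 7: Tue, Nov 7: Fri, Dec 7: Sun.
Friday occurs in March, November — 2 months.

2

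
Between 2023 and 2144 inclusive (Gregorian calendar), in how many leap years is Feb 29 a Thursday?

Leap years in 2023–2144: 30 of them.
Feb 29 weekday advances by 5 (mod 7) from one leap year to the next four years later (or differs when a century non-leap intervenes).
Leap-day weekdays: 2024:Thu✓ 2028:Tue 2032:Sun 2036:Fri 2040:Wed 2044:Mon 2048:Sat 2052:Thu✓ 2056:Tue 2060:Sun 2064:Fri 2068:Wed 2072:Mon …(4 more)… 2092:Fri 2096:Wed 2104:Fri 2108:Wed 2112:Mon 2116:Sat 2120:Thu✓ 2124:Tue 2128:Sun 2132:Fri 2136:Wed 2140:Mon 2144:Sat
Thursday: 2024, 2052, 2080, 2120 → 4.

4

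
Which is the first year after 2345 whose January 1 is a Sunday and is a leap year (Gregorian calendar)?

2356

Jan 1 advances by 2 weekdays after a leap year and by 1 after a common year.
2345: Jan 1 is Monday.
2346: Tuesday
2347: Wednesday
2348: Thursday (leap)
2349: Saturday
2350: Sunday
2351: Monday
2352: Tuesday (leap)
2353: Thursday
2354: Friday
2355: Saturday
2356: Sunday (leap)
2356 begins on a Sunday and is a leap year.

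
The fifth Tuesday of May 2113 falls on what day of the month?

30

May 1, 2113 is a Monday, so the first Tuesday is the 2nd.
The fifth Tuesday is 2 + 28 = 30.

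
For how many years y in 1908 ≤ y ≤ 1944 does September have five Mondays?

September has 30 days; it has five Mondays when Monday falls among the first (month-length − 28) days — i.e. when September 1 is one of Monday/Sunday.
September 1 by year: 1908:Tue 1909:Wed 1910:Thu 1911:Fri 1912:Sun✓ 1913:Mon✓ 1914:Tue 1915:Wed 1916:Fri 1917:Sat 1918:Sun✓ 1919:Mon✓ 1920:Wed 1921:Thu 1922:Fri …(7 more)… 1930:Mon✓ 1931:Tue 1932:Thu 1933:Fri 1934:Sat 1935:Sun✓ 1936:Tue 1937:Wed 1938:Thu 1939:Fri 1940:Sun✓ 1941:Mon✓ 1942:Tue 1943:Wed 1944:Fri
Years with five Mondays: 1912, 1913, 1918, 1919, 1924, 1929, 1930, 1935, 1940, 1941 → 10.

10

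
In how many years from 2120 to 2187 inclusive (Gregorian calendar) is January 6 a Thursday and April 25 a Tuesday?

Check each year's weekday for January 6 and April 25:
  2120: Sat/Thu  2121: Mon/Fri  2122: Tue/Sat  2123: Wed/Sun  2124: Thu/Tue ✓  2125: Sat/Wed  2126: Sun/Thu  2127: Mon/Fri  2128: Tue/Sun  2129: Thu/Mon  2130: Fri/Tue  2131: Sat/Wed  2132: Sun/Fri  2133: Tue/Sat  …(40 more)…  2174: Thu/Mon  2175: Fri/Tue  2176: Sat/Thu  2177: Mon/Fri  2178: Tue/Sat  2179: Wed/Sun  2180: Thu/Tue ✓  2181: Sat/Wed  2182: Sun/Thu  2183: Mon/Fri  2184: Tue/Sun  2185: Thu/Mon  2186: Fri/Tue  2187: Sat/Wed
Both conditions hold in: 2124, 2152, 2180 — 3.

3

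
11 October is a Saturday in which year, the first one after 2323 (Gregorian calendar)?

From one year to the next, a fixed date's weekday advances by 1, or by 2 when a Feb 29 lies between the two dates.
2323: October 11 is Thursday.
2324: Saturday (+2)
11 October falls on a Saturday in 2324.

2324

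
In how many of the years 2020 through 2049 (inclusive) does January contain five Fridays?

14

January has 31 days; it has five Fridays when Friday falls among the first (month-length − 28) days — i.e. when January 1 is one of Friday/Thursday/Wednesday.
January 1 by year: 2020:Wed✓ 2021:Fri✓ 2022:Sat 2023:Sun 2024:Mon 2025:Wed✓ 2026:Thu✓ 2027:Fri✓ 2028:Sat 2029:Mon 2030:Tue 2031:Wed✓ 2032:Thu✓ 2033:Sat 2034:Sun 2035:Mon 2036:Tue 2037:Thu✓ 2038:Fri✓ 2039:Sat 2040:Sun 2041:Tue 2042:Wed✓ 2043:Thu✓ 2044:Fri✓ 2045:Sun 2046:Mon 2047:Tue 2048:Wed✓ 2049:Fri✓
Years with five Fridays: 2020, 2021, 2025, 2026, 2027, 2031, 2032, 2037, 2038, 2042, 2043, 2044, 2048, 2049 → 14.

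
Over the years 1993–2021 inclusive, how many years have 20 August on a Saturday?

4

Track 20 August's weekday year by year (advancing +1, or +2 across a Feb 29):
  1993: Fri  1994: Sat (+1) ✓  1995: Sun (+1)  1996: Tue (+2)  1997: Wed (+1)
  1998: Thu (+1)  1999: Fri (+1)  2000: Sun (+2)  2001: Mon (+1)  2002: Tue (+1)
  2003: Wed (+1)  2004: Fri (+2)  2005: Sat (+1) ✓  2006: Sun (+1)  2007: Mon (+1)
  2008: Wed (+2)  2009: Thu (+1)  2010: Fri (+1)  2011: Sat (+1) ✓  2012: Mon (+2)
  2013: Tue (+1)  2014: Wed (+1)  2015: Thu (+1)  2016: Sat (+2) ✓  2017: Sun (+1)
  2018: Mon (+1)  2019: Tue (+1)  2020: Thu (+2)  2021: Fri (+1)
Saturday years: 1994, 2005, 2011, 2016 — 4 in total.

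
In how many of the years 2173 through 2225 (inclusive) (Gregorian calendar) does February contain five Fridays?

February has 28 days (29 in leap years); it has five Fridays when Friday falls among the first (month-length − 28) days — i.e. when February 1 is Friday in a leap year (never in a common year).
February 1 by year: 2173:Mon 2174:Tue 2175:Wed 2176:Thu 2177:Sat 2178:Sun 2179:Mon 2180:Tue 2181:Thu 2182:Fri 2183:Sat 2184:Sun 2185:Tue 2186:Wed 2187:Thu …(23 more)… 2211:Fri 2212:Sat 2213:Mon 2214:Tue 2215:Wed 2216:Thu 2217:Sat 2218:Sun 2219:Mon 2220:Tue 2221:Thu 2222:Fri 2223:Sat 2224:Sun 2225:Tue
Years with five Fridays: 2188 → 1.

1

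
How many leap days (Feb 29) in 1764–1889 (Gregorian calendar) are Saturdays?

4

Leap years in 1764–1889: 31 of them.
Feb 29 weekday advances by 5 (mod 7) from one leap year to the next four years later (or differs when a century non-leap intervenes).
Leap-day weekdays: 1764:Wed 1768:Mon 1772:Sat✓ 1776:Thu 1780:Tue 1784:Sun 1788:Fri 1792:Wed 1796:Mon 1804:Wed 1808:Mon 1812:Sat✓ 1816:Thu …(5 more)… 1840:Sat✓ 1844:Thu 1848:Tue 1852:Sun 1856:Fri 1860:Wed 1864:Mon 1868:Sat✓ 1872:Thu 1876:Tue 1880:Sun 1884:Fri 1888:Wed
Saturday: 1772, 1812, 1840, 1868 → 4.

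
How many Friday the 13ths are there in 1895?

Check the 13th of each month of 1895: Jan 13: Sun, Feb 13: Wed, Mar 13: Wed, Apr 13: Sat, May 13: Mon, Jun 13: Thu, Jul 13: Sat, Aug 13: Tue, Sep 13: Fri, Oct 13: Sun, Nov 13: Wed, Dec 13: Fri.
Friday occurs in September, December — 2 months.

2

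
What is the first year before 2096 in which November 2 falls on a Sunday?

From one year to the next, a fixed date's weekday advances by 1, or by 2 when a Feb 29 lies between the two dates.
2096: November 2 is Friday.
2095: Wednesday (−2)
2094: Tuesday (−1)
2093: Monday (−1)
2092: Sunday (−1)
November 2 falls on a Sunday in 2092.

2092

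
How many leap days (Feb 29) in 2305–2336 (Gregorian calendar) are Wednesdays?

Leap years in 2305–2336: 8 of them.
Feb 29 weekday advances by 5 (mod 7) from one leap year to the next four years later (or differs when a century non-leap intervenes).
Leap-day weekdays: 2308:Sat 2312:Thu 2316:Tue 2320:Sun 2324:Fri 2328:Wed✓ 2332:Mon 2336:Sat
Wednesday: 2328 → 1.

1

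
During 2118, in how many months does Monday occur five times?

4

A month of length L has five Mondays iff its first Monday is on day ≤ L−28 (so day 1–3 in a 31-day month, 1–2 in a 30-day month, day 1 in a leap February).
Checking each month of 2118: Jan starts Sat (31d) ✓; Feb starts Tue (28d); Mar starts Tue (31d); Apr starts Fri (30d); May starts Sun (31d) ✓; Jun starts Wed (30d); Jul starts Fri (31d); Aug starts Mon (31d) ✓; Sep starts Thu (30d); Oct starts Sat (31d) ✓; Nov starts Tue (30d); Dec starts Thu (31d).
Five-Monday months: January, May, August, October → 4.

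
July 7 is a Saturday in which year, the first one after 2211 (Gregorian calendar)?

From one year to the next, a fixed date's weekday advances by 1, or by 2 when a Feb 29 lies between the two dates.
2211: July 7 is Sunday.
2212: Tuesday (+2)
2213: Wednesday (+1)
2214: Thursday (+1)
2215: Friday (+1)
2216: Sunday (+2)
2217: Monday (+1)
2218: Tuesday (+1)
2219: Wednesday (+1)
2220: Friday (+2)
2221: Saturday (+1)
July 7 falls on a Saturday in 2221.

2221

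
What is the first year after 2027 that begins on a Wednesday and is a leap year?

Jan 1 advances by 2 weekdays after a leap year and by 1 after a common year.
2027: Jan 1 is Friday.
2028: Saturday (leap)
2029: Monday
2030: Tuesday
2031: Wednesday
2032: Thursday (leap)
2033: Saturday
2034: Sunday
2035: Monday
2036: Tuesday (leap)
2037: Thursday
2038: Friday
2039: Saturday
2040: Sunday (leap)
2041: Tuesday
2042: Wednesday
2043: Thursday
2044: Friday (leap)
2045: Sunday
2046: Monday
2047: Tuesday
2048: Wednesday (leap)
2048 begins on a Wednesday and is a leap year.

2048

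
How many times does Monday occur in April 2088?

April 2088 has 30 days and begins on Thursday.
The first Monday is April 5.
Mondays fall on 5, 12, 19, 26 — that's 4.

4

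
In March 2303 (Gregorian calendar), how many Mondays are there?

March 2303 has 31 days and begins on Sunday.
The first Monday is March 2.
Mondays fall on 2, 9, 16, 23, 30 — that's 5.

5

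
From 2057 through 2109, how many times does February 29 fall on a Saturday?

Leap years in 2057–2109: 12 of them.
Feb 29 weekday advances by 5 (mod 7) from one leap year to the next four years later (or differs when a century non-leap intervenes).
Leap-day weekdays: 2060:Sun 2064:Fri 2068:Wed 2072:Mon 2076:Sat✓ 2080:Thu 2084:Tue 2088:Sun 2092:Fri 2096:Wed 2104:Fri 2108:Wed
Saturday: 2076 → 1.

1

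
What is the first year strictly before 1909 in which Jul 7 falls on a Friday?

From one year to the next, a fixed date's weekday advances by 1, or by 2 when a Feb 29 lies between the two dates.
1909: July 7 is Wednesday.
1908: Tuesday (−1)
1907: Sunday (−2)
1906: Saturday (−1)
1905: Friday (−1)
Jul 7 falls on a Friday in 1905.

1905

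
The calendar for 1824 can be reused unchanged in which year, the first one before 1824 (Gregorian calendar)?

Two years share a calendar iff Jan 1 falls on the same weekday and both are leap or both are common. 1824: Jan 1 is Thursday, leap year.
1823: Jan 1 Wednesday, common
1822: Jan 1 Tuesday, common
1821: Jan 1 Monday, common
1820: Jan 1 Saturday, leap
1819: Jan 1 Friday, common
1818: Jan 1 Thursday, common
1817: Jan 1 Wednesday, common
1816: Jan 1 Monday, leap
1815: Jan 1 Sunday, common
1814: Jan 1 Saturday, common
1813: Jan 1 Friday, common
1812: Jan 1 Wednesday, leap
1811: Jan 1 Tuesday, common
1810: Jan 1 Monday, common
1809: Jan 1 Sunday, common
1808: Jan 1 Friday, leap
1807: Jan 1 Thursday, common
1806: Jan 1 Wednesday, common
1805: Jan 1 Tuesday, common
1804: Jan 1 Sunday, leap
1803: Jan 1 Saturday, common
1802: Jan 1 Friday, common
1801: Jan 1 Thursday, common
1800: Jan 1 Wednesday, common
1799: Jan 1 Tuesday, common
1798: Jan 1 Monday, common
1797: Jan 1 Sunday, common
1796: Jan 1 Friday, leap
1795: Jan 1 Thursday, common
1794: Jan 1 Wednesday, common
1793: Jan 1 Tuesday, common
1792: Jan 1 Sunday, leap
1791: Jan 1 Saturday, common
1790: Jan 1 Friday, common
1789: Jan 1 Thursday, common
1788: Jan 1 Tuesday, leap
1787: Jan 1 Monday, common
1786: Jan 1 Sunday, common
1785: Jan 1 Saturday, common
1784: Jan 1 Thursday, leap
1784 matches on both conditions.

1784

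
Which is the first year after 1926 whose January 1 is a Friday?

Jan 1 advances by 2 weekdays after a leap year and by 1 after a common year.
1926: Jan 1 is Friday.
1927: Saturday
1928: Sunday (leap)
1929: Tuesday
1930: Wednesday
1931: Thursday
1932: Friday (leap)
1932 begins on a Friday

1932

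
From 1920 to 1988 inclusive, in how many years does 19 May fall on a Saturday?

Track 19 May's weekday year by year (advancing +1, or +2 across a Feb 29):
  1920: Wed  1921: Thu (+1)  1922: Fri (+1)  1923: Sat (+1) ✓  1924: Mon (+2)
  1925: Tue (+1)  1926: Wed (+1)  1927: Thu (+1)  1928: Sat (+2) ✓  1929: Sun (+1)
  1930: Mon (+1)  1931: Tue (+1)  1932: Thu (+2)  1933: Fri (+1)  … (41 more years) …
  1975: Mon (+1)  1976: Wed (+2)  1977: Thu (+1)  1978: Fri (+1)  1979: Sat (+1) ✓
  1980: Mon (+2)  1981: Tue (+1)  1982: Wed (+1)  1983: Thu (+1)  1984: Sat (+2) ✓
  1985: Sun (+1)  1986: Mon (+1)  1987: Tue (+1)  1988: Thu (+2)
Saturday years: 1923, 1928, 1934, 1945, 1951, 1956, 1962, 1973, 1979, 1984 — 10 in total.

10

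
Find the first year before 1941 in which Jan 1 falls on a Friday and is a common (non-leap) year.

1937

Jan 1 advances by 2 weekdays after a leap year and by 1 after a common year.
1941: Jan 1 is Wednesday.
1940: Monday (leap)
1939: Sunday
1938: Saturday
1937: Friday
1937 begins on a Friday and is a common year.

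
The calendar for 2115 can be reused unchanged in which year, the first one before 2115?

2109

Two years share a calendar iff Jan 1 falls on the same weekday and both are leap or both are common. 2115: Jan 1 is Tuesday, common year.
2114: Jan 1 Monday, common
2113: Jan 1 Sunday, common
2112: Jan 1 Friday, leap
2111: Jan 1 Thursday, common
2110: Jan 1 Wednesday, common
2109: Jan 1 Tuesday, common
2109 matches on both conditions.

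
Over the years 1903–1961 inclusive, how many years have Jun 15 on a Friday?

Track Jun 15's weekday year by year (advancing +1, or +2 across a Feb 29):
  1903: Mon  1904: Wed (+2)  1905: Thu (+1)  1906: Fri (+1) ✓  1907: Sat (+1)
  1908: Mon (+2)  1909: Tue (+1)  1910: Wed (+1)  1911: Thu (+1)  1912: Sat (+2)
  1913: Sun (+1)  1914: Mon (+1)  1915: Tue (+1)  1916: Thu (+2)  … (31 more years) …
  1948: Tue (+2)  1949: Wed (+1)  1950: Thu (+1)  1951: Fri (+1) ✓  1952: Sun (+2)
  1953: Mon (+1)  1954: Tue (+1)  1955: Wed (+1)  1956: Fri (+2) ✓  1957: Sat (+1)
  1958: Sun (+1)  1959: Mon (+1)  1960: Wed (+2)  1961: Thu (+1)
Friday years: 1906, 1917, 1923, 1928, 1934, 1945, 1951, 1956 — 8 in total.

8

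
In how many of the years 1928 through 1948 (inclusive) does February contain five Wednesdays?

February has 28 days (29 in leap years); it has five Wednesdays when Wednesday falls among the first (month-length − 28) days — i.e. when February 1 is Wednesday in a leap year (never in a common year).
February 1 by year: 1928:Wed✓ 1929:Fri 1930:Sat 1931:Sun 1932:Mon 1933:Wed 1934:Thu 1935:Fri 1936:Sat 1937:Mon 1938:Tue 1939:Wed 1940:Thu 1941:Sat 1942:Sun 1943:Mon 1944:Tue 1945:Thu 1946:Fri 1947:Sat 1948:Sun
Years with five Wednesdays: 1928 → 1.

1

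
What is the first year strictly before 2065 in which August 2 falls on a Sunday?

From one year to the next, a fixed date's weekday advances by 1, or by 2 when a Feb 29 lies between the two dates.
2065: August 2 is Sunday.
2064: Saturday (−1)
2063: Thursday (−2)
2062: Wednesday (−1)
2061: Tuesday (−1)
2060: Monday (−1)
2059: Saturday (−2)
2058: Friday (−1)
2057: Thursday (−1)
2056: Wednesday (−1)
2055: Monday (−2)
2054: Sunday (−1)
August 2 falls on a Sunday in 2054.

2054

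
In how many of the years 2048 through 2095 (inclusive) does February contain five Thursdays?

2

February has 28 days (29 in leap years); it has five Thursdays when Thursday falls among the first (month-length − 28) days — i.e. when February 1 is Thursday in a leap year (never in a common year).
February 1 by year: 2048:Sat 2049:Mon 2050:Tue 2051:Wed 2052:Thu✓ 2053:Sat 2054:Sun 2055:Mon 2056:Tue 2057:Thu 2058:Fri 2059:Sat 2060:Sun 2061:Tue 2062:Wed …(18 more)… 2081:Sat 2082:Sun 2083:Mon 2084:Tue 2085:Thu 2086:Fri 2087:Sat 2088:Sun 2089:Tue 2090:Wed 2091:Thu 2092:Fri 2093:Sun 2094:Mon 2095:Tue
Years with five Thursdays: 2052, 2080 → 2.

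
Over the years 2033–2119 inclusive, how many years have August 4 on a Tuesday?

13

Track August 4's weekday year by year (advancing +1, or +2 across a Feb 29):
  2033: Thu  2034: Fri (+1)  2035: Sat (+1)  2036: Mon (+2)  2037: Tue (+1) ✓
  2038: Wed (+1)  2039: Thu (+1)  2040: Sat (+2)  2041: Sun (+1)  2042: Mon (+1)
  2043: Tue (+1) ✓  2044: Thu (+2)  2045: Fri (+1)  2046: Sat (+1)  … (59 more years) …
  2106: Wed (+1)  2107: Thu (+1)  2108: Sat (+2)  2109: Sun (+1)  2110: Mon (+1)
  2111: Tue (+1) ✓  2112: Thu (+2)  2113: Fri (+1)  2114: Sat (+1)  2115: Sun (+1)
  2116: Tue (+2) ✓  2117: Wed (+1)  2118: Thu (+1)  2119: Fri (+1)
Tuesday years: 2037, 2043, 2048, 2054, 2065, 2071, 2076, 2082, 2093, 2099, 2105, 2111, 2116 — 13 in total.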